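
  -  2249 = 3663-5912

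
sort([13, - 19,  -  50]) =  [ - 50, - 19, 13 ]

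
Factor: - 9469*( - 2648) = 25073912 = 2^3 * 17^1*331^1 * 557^1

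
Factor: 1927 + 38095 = 40022 = 2^1*20011^1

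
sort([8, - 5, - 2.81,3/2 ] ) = [ - 5, - 2.81,  3/2, 8]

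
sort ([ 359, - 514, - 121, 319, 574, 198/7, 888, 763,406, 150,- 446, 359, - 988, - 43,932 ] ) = [ -988, - 514  , - 446 , - 121,  -  43, 198/7, 150, 319, 359,359,406,574,763, 888, 932]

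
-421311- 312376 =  -733687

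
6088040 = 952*6395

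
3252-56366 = - 53114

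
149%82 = 67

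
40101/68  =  40101/68 = 589.72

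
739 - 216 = 523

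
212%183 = 29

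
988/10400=19/200 = 0.10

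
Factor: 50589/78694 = 9/14 = 2^( - 1)*3^2 * 7^( -1)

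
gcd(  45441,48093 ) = 51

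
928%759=169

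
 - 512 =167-679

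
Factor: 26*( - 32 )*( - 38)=2^7 * 13^1*19^1=31616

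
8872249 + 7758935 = 16631184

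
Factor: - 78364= - 2^2* 11^1*13^1*137^1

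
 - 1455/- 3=485 + 0/1 = 485.00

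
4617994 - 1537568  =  3080426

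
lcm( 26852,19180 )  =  134260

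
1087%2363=1087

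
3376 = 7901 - 4525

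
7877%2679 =2519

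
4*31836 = 127344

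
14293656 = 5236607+9057049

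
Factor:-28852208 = - 2^4* 7^1*11^2*2129^1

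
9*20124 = 181116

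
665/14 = 47 + 1/2=47.50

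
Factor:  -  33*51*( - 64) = 107712 = 2^6 * 3^2*11^1 * 17^1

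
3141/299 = 10+151/299 = 10.51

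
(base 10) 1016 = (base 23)1l4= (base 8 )1770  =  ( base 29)161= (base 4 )33320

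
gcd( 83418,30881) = 1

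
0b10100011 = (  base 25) 6D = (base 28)5n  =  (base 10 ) 163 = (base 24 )6J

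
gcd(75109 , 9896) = 1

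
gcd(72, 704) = 8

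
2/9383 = 2/9383 = 0.00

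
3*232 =696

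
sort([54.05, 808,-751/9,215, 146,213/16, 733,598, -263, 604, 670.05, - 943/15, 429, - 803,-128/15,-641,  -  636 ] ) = [ - 803, -641,-636,-263, - 751/9, - 943/15, - 128/15,213/16,  54.05, 146, 215, 429,598,604, 670.05, 733, 808]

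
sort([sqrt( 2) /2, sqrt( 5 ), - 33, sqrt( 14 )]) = [  -  33, sqrt( 2) /2, sqrt( 5),  sqrt ( 14 )]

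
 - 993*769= - 763617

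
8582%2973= 2636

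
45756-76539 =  - 30783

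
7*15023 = 105161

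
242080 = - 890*( - 272 ) 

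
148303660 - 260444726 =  - 112141066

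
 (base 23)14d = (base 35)I4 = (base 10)634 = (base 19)1E7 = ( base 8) 1172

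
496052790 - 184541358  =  311511432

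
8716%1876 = 1212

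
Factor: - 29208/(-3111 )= 9736/1037 = 2^3*17^( - 1 ) * 61^( - 1) * 1217^1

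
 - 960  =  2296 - 3256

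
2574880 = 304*8470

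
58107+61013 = 119120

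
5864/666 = 2932/333 = 8.80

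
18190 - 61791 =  - 43601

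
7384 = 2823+4561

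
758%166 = 94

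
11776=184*64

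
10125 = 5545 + 4580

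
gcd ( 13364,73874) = 2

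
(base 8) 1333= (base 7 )2063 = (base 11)605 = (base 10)731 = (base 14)3a3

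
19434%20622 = 19434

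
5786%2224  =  1338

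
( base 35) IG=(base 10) 646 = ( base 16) 286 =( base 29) m8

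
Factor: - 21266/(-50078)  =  31^1*73^( - 1)  =  31/73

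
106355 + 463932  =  570287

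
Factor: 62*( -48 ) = -2976  =  - 2^5*3^1*31^1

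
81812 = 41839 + 39973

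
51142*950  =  48584900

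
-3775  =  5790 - 9565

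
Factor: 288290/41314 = 5^1*7^(  -  1 )*13^( - 1)*127^1 = 635/91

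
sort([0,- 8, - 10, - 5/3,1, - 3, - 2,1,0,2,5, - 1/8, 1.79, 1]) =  [ - 10 ,-8,  -  3,-2, - 5/3, - 1/8 , 0,0,1, 1,1,1.79,2, 5]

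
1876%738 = 400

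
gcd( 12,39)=3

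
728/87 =8+32/87 =8.37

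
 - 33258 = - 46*723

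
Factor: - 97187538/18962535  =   - 32395846/6320845 = -2^1*5^( - 1 ) * 7^1*17^1*79^1*467^ ( - 1 )*1723^1*2707^( - 1)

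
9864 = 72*137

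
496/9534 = 248/4767 = 0.05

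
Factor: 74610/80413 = 2^1*3^2 * 5^1 * 97^( - 1) = 90/97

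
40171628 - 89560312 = -49388684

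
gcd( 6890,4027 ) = 1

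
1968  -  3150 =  - 1182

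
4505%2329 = 2176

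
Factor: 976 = 2^4 * 61^1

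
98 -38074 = - 37976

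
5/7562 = 5/7562 = 0.00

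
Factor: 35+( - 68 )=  -3^1*11^1 = -33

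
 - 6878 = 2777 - 9655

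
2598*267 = 693666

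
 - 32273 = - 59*547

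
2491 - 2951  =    -  460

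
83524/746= 111+359/373 = 111.96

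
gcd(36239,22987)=1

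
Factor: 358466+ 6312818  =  2^2*1667821^1 = 6671284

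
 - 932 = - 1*932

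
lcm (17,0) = 0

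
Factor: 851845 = 5^1*170369^1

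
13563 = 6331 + 7232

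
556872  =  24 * 23203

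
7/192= 7/192 = 0.04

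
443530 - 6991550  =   - 6548020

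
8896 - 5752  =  3144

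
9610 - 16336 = - 6726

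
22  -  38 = -16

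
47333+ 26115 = 73448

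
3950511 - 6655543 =-2705032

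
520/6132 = 130/1533 = 0.08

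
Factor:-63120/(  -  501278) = 2^3 * 3^1*5^1*953^(-1) =120/953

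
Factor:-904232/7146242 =-2^2*7^1*19^(-1)*67^1*181^( - 1)*241^1 * 1039^( - 1) = - 452116/3573121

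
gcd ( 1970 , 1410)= 10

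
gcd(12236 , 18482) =2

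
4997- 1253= 3744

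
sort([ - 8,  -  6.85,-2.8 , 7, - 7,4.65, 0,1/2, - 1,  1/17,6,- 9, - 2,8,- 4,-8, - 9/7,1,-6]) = [  -  9,  -  8 , -8 , - 7,  -  6.85,-6, - 4, -2.8, - 2, - 9/7,-1,0,1/17,1/2,1,4.65,  6,7, 8] 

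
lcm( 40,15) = 120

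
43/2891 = 43/2891 = 0.01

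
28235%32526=28235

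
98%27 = 17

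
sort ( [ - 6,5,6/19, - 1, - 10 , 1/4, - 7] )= [ - 10 , - 7, - 6, - 1, 1/4,6/19,5]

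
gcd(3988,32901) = 997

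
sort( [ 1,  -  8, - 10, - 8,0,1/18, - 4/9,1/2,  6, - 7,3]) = [ - 10, - 8,-8, - 7, - 4/9,0,  1/18, 1/2,1 , 3,6]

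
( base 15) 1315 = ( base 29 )4OA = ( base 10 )4070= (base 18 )ca2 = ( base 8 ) 7746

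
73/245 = 73/245 =0.30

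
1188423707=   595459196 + 592964511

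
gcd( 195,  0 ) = 195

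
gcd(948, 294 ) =6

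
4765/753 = 4765/753 = 6.33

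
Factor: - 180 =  - 2^2 * 3^2*5^1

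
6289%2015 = 244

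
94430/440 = 9443/44 = 214.61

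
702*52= 36504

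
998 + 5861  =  6859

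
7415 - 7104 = 311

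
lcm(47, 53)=2491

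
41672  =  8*5209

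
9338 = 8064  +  1274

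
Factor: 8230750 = 2^1*5^3*11^1 * 41^1*73^1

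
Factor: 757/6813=1/9 = 3^(  -  2)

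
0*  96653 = 0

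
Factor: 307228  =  2^2*89^1*863^1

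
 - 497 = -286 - 211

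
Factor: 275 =5^2*11^1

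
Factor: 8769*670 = 5875230= 2^1*3^1*5^1*37^1*67^1*79^1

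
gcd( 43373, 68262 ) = 1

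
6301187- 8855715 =- 2554528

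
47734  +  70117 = 117851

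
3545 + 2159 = 5704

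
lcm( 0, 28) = 0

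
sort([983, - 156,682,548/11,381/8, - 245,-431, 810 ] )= [ - 431, - 245, - 156,  381/8,548/11,682 , 810,983] 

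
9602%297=98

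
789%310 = 169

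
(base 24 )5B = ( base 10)131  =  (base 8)203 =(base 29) 4f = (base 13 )a1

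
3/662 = 3/662 = 0.00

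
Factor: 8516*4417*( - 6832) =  - 256986855104 = -  2^6*7^2 * 61^1*631^1 *2129^1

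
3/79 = 3/79 =0.04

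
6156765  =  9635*639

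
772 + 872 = 1644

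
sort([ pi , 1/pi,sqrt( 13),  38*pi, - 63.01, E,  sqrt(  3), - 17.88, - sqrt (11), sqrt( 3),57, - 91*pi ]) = [ - 91*pi, - 63.01,  -  17.88,-sqrt(11), 1/pi, sqrt(3), sqrt( 3),E,pi,sqrt( 13), 57,38*pi]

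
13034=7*1862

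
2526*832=2101632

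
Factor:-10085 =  - 5^1*2017^1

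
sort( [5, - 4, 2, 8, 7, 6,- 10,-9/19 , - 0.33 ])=[-10 ,-4, - 9/19,-0.33,2,5, 6,7,8 ]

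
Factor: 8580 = 2^2*3^1 * 5^1*11^1*13^1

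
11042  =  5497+5545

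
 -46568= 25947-72515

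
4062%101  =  22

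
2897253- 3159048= -261795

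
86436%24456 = 13068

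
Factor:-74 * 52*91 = - 2^3*7^1*13^2*37^1  =  - 350168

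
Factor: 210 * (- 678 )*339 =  - 48266820 = - 2^2*3^3*5^1*7^1*113^2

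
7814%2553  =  155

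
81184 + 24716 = 105900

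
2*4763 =9526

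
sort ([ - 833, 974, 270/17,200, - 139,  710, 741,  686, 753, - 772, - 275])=[- 833,-772, - 275,- 139, 270/17,200,686,  710, 741 , 753, 974]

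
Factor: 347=347^1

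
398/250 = 1 + 74/125= 1.59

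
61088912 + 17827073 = 78915985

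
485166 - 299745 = 185421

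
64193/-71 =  - 905 + 62/71 = -904.13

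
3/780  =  1/260 = 0.00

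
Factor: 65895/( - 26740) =- 2^( - 2 )*3^1*7^( - 1)  *  23^1 = -69/28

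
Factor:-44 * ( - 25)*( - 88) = -2^5 * 5^2 *11^2 = - 96800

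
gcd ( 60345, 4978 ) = 1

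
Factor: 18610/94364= 9305/47182 = 2^(- 1)*5^1 * 31^(-1)*761^ (-1)*1861^1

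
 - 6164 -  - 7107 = 943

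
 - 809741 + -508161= - 1317902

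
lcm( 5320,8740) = 122360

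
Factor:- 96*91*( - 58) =2^6*3^1*7^1*13^1*29^1 = 506688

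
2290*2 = 4580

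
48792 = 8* 6099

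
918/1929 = 306/643 = 0.48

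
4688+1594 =6282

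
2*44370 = 88740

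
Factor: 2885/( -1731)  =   - 3^( - 1) *5^1 =- 5/3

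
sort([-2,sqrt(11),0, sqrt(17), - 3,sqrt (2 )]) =[-3, - 2,0, sqrt(2 ),sqrt ( 11), sqrt( 17) ]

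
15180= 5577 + 9603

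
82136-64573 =17563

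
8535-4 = 8531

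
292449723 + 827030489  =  1119480212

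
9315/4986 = 1035/554 = 1.87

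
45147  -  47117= - 1970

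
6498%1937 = 687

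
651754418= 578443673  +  73310745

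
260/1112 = 65/278 =0.23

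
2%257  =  2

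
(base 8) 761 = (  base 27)ib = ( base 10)497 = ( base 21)12e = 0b111110001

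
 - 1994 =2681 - 4675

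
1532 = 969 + 563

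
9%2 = 1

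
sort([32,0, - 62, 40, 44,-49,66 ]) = [ - 62, - 49,0, 32,40,44,66 ]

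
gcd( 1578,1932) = 6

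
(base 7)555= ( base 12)1b9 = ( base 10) 285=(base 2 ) 100011101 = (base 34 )8D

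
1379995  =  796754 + 583241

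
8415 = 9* 935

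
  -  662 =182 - 844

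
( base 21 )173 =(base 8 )1117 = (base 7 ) 1503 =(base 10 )591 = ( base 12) 413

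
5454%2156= 1142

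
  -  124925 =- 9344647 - -9219722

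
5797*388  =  2249236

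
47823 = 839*57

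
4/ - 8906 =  - 1 + 4451/4453 = -0.00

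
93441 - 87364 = 6077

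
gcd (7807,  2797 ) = 1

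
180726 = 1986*91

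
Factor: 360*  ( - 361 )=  - 2^3*3^2*5^1*19^2 = -129960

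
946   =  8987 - 8041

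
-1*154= - 154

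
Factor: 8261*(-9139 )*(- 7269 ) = 3^1*11^1*13^1 * 19^1*37^1*751^1*2423^1 = 548789721051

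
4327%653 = 409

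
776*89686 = 69596336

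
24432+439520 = 463952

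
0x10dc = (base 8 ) 10334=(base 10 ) 4316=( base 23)83f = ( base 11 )3274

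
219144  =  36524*6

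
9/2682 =1/298= 0.00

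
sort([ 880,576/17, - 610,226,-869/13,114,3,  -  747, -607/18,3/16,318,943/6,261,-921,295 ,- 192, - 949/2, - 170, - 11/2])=[ - 921, - 747,-610, - 949/2, - 192,- 170, - 869/13,- 607/18, - 11/2,3/16,3,576/17, 114 , 943/6,226,261,295,  318,880]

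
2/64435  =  2/64435 = 0.00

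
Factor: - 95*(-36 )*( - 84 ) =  - 287280 = -  2^4*3^3*5^1*7^1*19^1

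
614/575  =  1 + 39/575 = 1.07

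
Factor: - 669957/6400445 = -3^1*5^(- 1 )*29^( - 1)*37^(  -  1) * 1193^( - 1)*223319^1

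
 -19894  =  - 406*49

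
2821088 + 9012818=11833906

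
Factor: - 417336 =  - 2^3 * 3^1*17389^1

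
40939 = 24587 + 16352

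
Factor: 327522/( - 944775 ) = - 2^1*3^( - 1 )*5^( - 2)*13^1 = - 26/75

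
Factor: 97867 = 7^1*11^1*31^1*41^1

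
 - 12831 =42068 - 54899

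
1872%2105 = 1872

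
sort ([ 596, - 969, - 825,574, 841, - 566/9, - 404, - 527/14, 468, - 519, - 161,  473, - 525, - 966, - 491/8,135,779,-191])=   [ - 969, - 966,- 825, - 525, - 519,  -  404, - 191, - 161,- 566/9, - 491/8, - 527/14,135,468,473,574,596, 779,841]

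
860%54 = 50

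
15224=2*7612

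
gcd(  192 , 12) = 12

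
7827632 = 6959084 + 868548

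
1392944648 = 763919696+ 629024952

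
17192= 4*4298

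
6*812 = 4872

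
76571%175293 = 76571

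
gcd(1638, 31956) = 6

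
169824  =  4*42456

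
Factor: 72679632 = 2^4*3^1* 23^1*43^1 * 1531^1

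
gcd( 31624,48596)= 4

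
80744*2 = 161488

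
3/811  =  3/811 =0.00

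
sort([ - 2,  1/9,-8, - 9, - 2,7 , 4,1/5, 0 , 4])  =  [ - 9, - 8, - 2, - 2,0, 1/9, 1/5, 4,4,7 ] 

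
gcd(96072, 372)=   12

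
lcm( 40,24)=120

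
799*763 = 609637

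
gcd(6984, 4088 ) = 8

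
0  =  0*3647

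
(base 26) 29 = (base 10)61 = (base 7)115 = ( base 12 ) 51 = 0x3d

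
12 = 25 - 13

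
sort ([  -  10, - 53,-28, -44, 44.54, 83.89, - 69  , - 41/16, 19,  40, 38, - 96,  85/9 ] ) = [-96, - 69, - 53, - 44, - 28, - 10, - 41/16, 85/9  ,  19,38,40,44.54, 83.89 ] 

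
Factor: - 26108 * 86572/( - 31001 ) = 2^4* 23^1 * 29^( - 1)*61^1*107^1*941^1*1069^( - 1) = 2260221776/31001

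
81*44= 3564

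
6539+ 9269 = 15808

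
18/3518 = 9/1759 = 0.01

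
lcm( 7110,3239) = 291510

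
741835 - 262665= 479170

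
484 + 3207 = 3691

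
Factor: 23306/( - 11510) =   -  5^(  -  1 )*43^1*271^1*1151^( - 1) = - 11653/5755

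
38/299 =38/299 = 0.13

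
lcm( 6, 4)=12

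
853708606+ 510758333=1364466939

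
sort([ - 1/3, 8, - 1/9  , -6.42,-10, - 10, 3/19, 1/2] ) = [ - 10, - 10, - 6.42, - 1/3, - 1/9,  3/19, 1/2,  8]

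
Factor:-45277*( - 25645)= 5^1*19^1*23^1*223^1 * 2383^1= 1161128665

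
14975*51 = 763725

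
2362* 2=4724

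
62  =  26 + 36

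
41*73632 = 3018912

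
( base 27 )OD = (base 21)1aa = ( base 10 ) 661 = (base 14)353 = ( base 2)1010010101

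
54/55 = 54/55 = 0.98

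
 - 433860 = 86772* (  -  5)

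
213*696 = 148248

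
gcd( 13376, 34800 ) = 16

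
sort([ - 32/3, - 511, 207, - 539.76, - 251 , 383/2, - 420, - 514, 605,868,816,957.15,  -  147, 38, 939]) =[ - 539.76, - 514, - 511,-420, - 251, - 147, - 32/3 , 38, 383/2, 207, 605,816, 868,939,957.15]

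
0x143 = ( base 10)323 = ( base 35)98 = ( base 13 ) 1BB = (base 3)102222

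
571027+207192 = 778219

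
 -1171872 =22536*( - 52 )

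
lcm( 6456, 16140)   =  32280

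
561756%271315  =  19126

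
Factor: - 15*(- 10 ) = 2^1*3^1 * 5^2 =150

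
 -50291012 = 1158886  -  51449898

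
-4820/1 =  - 4820=- 4820.00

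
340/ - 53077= - 1 + 52737/53077  =  -0.01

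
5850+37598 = 43448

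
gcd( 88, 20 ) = 4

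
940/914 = 1  +  13/457 = 1.03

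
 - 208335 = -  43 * 4845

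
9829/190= 9829/190 = 51.73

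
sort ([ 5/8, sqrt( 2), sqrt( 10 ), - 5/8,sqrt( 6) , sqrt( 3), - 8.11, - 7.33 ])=[ - 8.11,  -  7.33, - 5/8,  5/8,sqrt(2),sqrt (3),  sqrt( 6) , sqrt(10) ] 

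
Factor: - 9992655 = -3^2*5^1*222059^1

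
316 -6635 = -6319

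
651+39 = 690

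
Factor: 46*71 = 2^1 * 23^1*71^1 = 3266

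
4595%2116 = 363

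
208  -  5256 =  - 5048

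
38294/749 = 38294/749 =51.13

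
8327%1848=935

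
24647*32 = 788704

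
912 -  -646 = 1558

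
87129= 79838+7291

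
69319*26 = 1802294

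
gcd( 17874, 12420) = 54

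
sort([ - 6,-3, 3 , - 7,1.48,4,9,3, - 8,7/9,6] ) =[ - 8, - 7, - 6,-3,7/9,1.48, 3,  3,4, 6,9 ] 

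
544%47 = 27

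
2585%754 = 323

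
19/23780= 19/23780  =  0.00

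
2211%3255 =2211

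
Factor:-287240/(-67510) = 668/157 = 2^2*157^(-1 )*167^1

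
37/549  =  37/549 = 0.07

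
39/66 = 13/22 = 0.59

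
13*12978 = 168714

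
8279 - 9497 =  - 1218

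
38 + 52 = 90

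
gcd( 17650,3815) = 5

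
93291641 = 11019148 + 82272493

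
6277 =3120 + 3157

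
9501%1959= 1665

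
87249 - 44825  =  42424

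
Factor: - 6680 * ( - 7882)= 52651760 = 2^4*5^1*7^1 * 167^1*563^1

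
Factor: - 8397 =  - 3^3*311^1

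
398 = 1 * 398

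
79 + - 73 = 6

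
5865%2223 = 1419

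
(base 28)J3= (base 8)1027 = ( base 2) 1000010111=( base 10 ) 535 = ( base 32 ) GN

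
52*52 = 2704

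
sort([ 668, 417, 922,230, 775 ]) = [ 230,417 , 668,775, 922] 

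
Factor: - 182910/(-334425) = 134/245 = 2^1*5^ ( - 1)*7^( - 2)*67^1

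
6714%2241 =2232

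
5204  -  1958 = 3246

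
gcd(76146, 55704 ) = 6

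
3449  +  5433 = 8882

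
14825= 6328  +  8497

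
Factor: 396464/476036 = 284/341 = 2^2*11^ ( - 1 )*31^( - 1)*71^1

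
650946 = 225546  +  425400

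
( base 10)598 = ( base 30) js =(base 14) 30a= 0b1001010110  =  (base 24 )10M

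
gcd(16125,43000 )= 5375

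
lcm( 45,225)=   225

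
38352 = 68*564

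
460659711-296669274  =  163990437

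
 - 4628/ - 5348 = 1157/1337 = 0.87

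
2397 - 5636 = -3239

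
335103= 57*5879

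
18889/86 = 219 + 55/86 = 219.64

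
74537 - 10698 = 63839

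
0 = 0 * 798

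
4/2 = 2= 2.00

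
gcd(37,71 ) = 1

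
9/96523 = 9/96523 = 0.00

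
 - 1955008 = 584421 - 2539429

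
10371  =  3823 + 6548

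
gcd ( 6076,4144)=28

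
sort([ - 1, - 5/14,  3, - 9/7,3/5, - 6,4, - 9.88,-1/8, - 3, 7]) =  [ - 9.88,-6, - 3, - 9/7, - 1, - 5/14, - 1/8, 3/5,3,4, 7 ] 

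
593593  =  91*6523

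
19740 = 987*20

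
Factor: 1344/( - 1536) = - 2^(  -  3)* 7^1 = - 7/8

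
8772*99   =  868428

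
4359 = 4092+267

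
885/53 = 16 +37/53  =  16.70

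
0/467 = 0 = 0.00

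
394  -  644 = - 250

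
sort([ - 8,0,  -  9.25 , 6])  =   [ - 9.25, - 8,0,6]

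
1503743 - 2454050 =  - 950307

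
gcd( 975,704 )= 1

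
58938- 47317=11621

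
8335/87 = 8335/87 = 95.80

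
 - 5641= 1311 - 6952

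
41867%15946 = 9975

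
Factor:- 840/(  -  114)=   2^2*5^1*7^1*19^( - 1 )=140/19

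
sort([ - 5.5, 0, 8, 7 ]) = [ - 5.5,0, 7,8 ]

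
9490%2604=1678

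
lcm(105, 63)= 315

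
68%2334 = 68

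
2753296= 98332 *28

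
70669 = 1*70669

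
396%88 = 44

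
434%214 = 6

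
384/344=1 + 5/43  =  1.12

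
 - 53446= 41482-94928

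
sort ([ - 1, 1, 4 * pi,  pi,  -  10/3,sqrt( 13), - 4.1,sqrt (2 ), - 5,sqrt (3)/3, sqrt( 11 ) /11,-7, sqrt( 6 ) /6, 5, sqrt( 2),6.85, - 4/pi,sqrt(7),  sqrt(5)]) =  [-7, - 5, - 4.1, - 10/3 ,  -  4/pi, - 1, sqrt(11)/11, sqrt( 6)/6,sqrt( 3)/3, 1, sqrt( 2), sqrt ( 2 ), sqrt( 5 ),sqrt(7), pi, sqrt( 13), 5,6.85, 4*pi]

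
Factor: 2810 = 2^1*5^1  *  281^1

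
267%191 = 76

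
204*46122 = 9408888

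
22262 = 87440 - 65178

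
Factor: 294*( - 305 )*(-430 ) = 38558100 = 2^2*3^1 * 5^2*7^2*43^1*61^1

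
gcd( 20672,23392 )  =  544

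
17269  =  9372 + 7897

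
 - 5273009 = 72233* (- 73) 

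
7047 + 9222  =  16269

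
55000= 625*88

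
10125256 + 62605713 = 72730969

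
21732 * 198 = 4302936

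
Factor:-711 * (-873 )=620703 =3^4*79^1*97^1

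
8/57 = 8/57 = 0.14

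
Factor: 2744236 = 2^2*11^1 *47^1 * 1327^1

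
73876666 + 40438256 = 114314922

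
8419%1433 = 1254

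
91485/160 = 571  +  25/32= 571.78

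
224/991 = 224/991 = 0.23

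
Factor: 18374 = 2^1*9187^1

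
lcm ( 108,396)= 1188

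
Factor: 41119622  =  2^1 * 29^1*708959^1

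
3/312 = 1/104= 0.01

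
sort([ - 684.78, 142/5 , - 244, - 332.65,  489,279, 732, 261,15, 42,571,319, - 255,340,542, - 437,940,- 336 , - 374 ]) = [ - 684.78 , - 437,-374, - 336, - 332.65, - 255, - 244 , 15,  142/5, 42, 261, 279,  319,340 , 489,542, 571 , 732,  940] 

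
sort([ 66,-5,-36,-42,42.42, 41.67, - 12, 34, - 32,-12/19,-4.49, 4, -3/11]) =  [-42, - 36, - 32,-12, - 5,-4.49,-12/19,-3/11, 4, 34, 41.67, 42.42, 66]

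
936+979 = 1915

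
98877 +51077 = 149954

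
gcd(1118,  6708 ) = 1118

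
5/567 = 5/567 = 0.01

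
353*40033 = 14131649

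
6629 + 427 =7056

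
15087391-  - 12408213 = 27495604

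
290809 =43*6763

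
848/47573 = 848/47573 = 0.02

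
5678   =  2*2839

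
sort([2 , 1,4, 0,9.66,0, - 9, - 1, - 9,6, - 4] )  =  [ - 9, - 9, - 4, - 1,0, 0, 1,2,4,6,9.66] 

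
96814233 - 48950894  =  47863339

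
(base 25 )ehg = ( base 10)9191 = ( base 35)7hl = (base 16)23e7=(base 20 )12jb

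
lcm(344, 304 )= 13072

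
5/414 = 5/414 = 0.01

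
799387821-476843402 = 322544419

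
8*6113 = 48904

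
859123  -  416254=442869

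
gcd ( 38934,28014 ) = 42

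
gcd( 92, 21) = 1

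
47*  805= 37835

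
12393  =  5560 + 6833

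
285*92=26220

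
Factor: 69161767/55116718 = 2^( - 1)*19^1 * 53^1* 173^1*373^( - 1 )*397^1 * 73883^( - 1) 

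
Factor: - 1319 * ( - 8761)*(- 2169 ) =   -  25064441271 = - 3^2*241^1 *1319^1 * 8761^1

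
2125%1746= 379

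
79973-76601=3372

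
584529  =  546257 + 38272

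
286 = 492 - 206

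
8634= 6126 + 2508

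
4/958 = 2/479 = 0.00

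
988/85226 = 494/42613  =  0.01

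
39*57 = 2223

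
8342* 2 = 16684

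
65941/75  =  879 + 16/75 = 879.21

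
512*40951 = 20966912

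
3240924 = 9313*348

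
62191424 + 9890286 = 72081710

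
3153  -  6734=  -  3581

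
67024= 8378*8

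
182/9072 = 13/648= 0.02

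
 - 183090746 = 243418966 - 426509712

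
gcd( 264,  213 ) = 3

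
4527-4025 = 502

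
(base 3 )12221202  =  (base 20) ah0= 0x10F4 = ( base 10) 4340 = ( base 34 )3pm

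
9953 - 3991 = 5962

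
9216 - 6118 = 3098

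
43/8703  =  43/8703= 0.00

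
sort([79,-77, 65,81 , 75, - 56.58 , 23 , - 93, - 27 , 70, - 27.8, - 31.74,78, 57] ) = [-93, - 77,-56.58, - 31.74, - 27.8,  -  27, 23,57,65, 70,75,  78,79, 81]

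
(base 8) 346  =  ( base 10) 230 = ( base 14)126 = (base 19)C2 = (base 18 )ce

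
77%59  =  18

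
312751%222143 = 90608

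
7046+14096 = 21142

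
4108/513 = 8 + 4/513 = 8.01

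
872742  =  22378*39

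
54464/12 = 13616/3  =  4538.67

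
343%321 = 22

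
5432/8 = 679 =679.00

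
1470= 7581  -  6111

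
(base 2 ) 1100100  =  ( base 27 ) 3j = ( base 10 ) 100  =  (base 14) 72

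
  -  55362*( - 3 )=166086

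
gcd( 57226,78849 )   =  1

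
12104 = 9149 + 2955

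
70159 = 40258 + 29901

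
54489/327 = 18163/109 = 166.63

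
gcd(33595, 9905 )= 5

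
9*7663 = 68967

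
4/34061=4/34061  =  0.00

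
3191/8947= 3191/8947 = 0.36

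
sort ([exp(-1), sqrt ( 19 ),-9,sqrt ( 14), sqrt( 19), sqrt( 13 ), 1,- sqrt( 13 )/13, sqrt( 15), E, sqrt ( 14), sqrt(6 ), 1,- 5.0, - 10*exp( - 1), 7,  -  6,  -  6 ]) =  [ - 9,  -  6,  -  6,- 5.0, - 10*exp( - 1 ), - sqrt(13 ) /13,  exp( -1 ),1, 1, sqrt (6), E, sqrt( 13 ),sqrt (14), sqrt(14), sqrt( 15),sqrt(19), sqrt( 19 ),7 ] 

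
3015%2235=780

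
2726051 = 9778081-7052030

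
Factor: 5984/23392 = 11^1*43^(-1)= 11/43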